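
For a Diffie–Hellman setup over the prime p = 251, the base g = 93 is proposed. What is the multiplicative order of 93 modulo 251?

125

ord(93) | φ(251) = 251 − 1 = 250 = 2 · 5^3.
Divisors of 250: 1, 2, 5, 10, 25, 50, 125, 250.
Test each divisor d:
93^1 ≡ 93 (mod 251)
93^2 ≡ 115 (mod 251)
93^5 ≡ 25 (mod 251)
93^10 ≡ 123 (mod 251)
93^25 ≡ 219 (mod 251)
93^50 ≡ 20 (mod 251)
93^125 ≡ 1 (mod 251) ✓
The smallest such exponent is 125, so the order of 93 is 125.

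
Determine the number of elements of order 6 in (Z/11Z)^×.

0

φ(11) = 11 − 1 = 10 = 2 · 5.
(Z/11Z)^× is cyclic (|G| = 10); a cyclic group of order m has exactly φ(d) elements of each order d | m, and none otherwise.
6 does not divide 10, so no element of (Z/11Z)^× has order 6.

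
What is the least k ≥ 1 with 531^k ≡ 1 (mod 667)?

154

By Lagrange's theorem, ord_667(531) divides φ(667) = φ(23·29) = (23−1)·(29−1) = 22·28 = 616 = 2^3 · 7 · 11.
Divisors of 616: 1, 2, 4, 7, 8, 11, 14, 22, 28, 44, 56, 77, 88, 154, 308, 616.
Check 531^d mod 667 for each divisor in increasing order:
531^1 ≡ 531 (mod 667)
531^2 ≡ 487 (mod 667)
531^4 ≡ 384 (mod 667)
531^7 ≡ 289 (mod 667)
531^8 ≡ 49 (mod 667)
531^11 ≡ 254 (mod 667)
531^14 ≡ 146 (mod 667)
531^22 ≡ 484 (mod 667)
531^28 ≡ 639 (mod 667)
531^44 ≡ 139 (mod 667)
531^56 ≡ 117 (mod 667)
531^77 ≡ 231 (mod 667)
531^88 ≡ 645 (mod 667)
531^154 ≡ 1 (mod 667) ✓
Therefore the multiplicative order of 531 modulo 667 is 154.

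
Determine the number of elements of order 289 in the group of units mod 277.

0

φ(277) = 277 − 1 = 276 = 2^2 · 3 · 23.
(Z/277Z)^× is cyclic (|G| = 276); a cyclic group of order m has exactly φ(d) elements of each order d | m, and none otherwise.
289 does not divide 276, so no element of (Z/277Z)^× has order 289.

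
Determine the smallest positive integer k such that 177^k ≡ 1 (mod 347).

By Lagrange's theorem, ord_347(177) divides φ(347) = 347 − 1 = 346 = 2 · 173.
Divisors of 346: 1, 2, 173, 346.
Check 177^d mod 347 for each divisor in increasing order:
177^1 ≡ 177 (mod 347)
177^2 ≡ 99 (mod 347)
177^173 ≡ 1 (mod 347) ✓
The smallest such exponent is 173, so the order of 177 is 173.

173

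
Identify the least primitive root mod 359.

φ(359) = 359 − 1 = 358 = 2 · 179.
Test candidates g = 2, 3, … against the prime factors q ∈ {2, 179} of φ(359): g is a generator iff g^(358/q) ≢ 1 for every such q.
g = 2: 2^179 ≡ 1 — hits 1, so not a primitive root.
g = 3: 3^179 ≡ 1 — hits 1, so not a primitive root.
g = 4: 4^179 ≡ 1 — hits 1, so not a primitive root.
g = 5: 5^179 ≡ 1 — hits 1, so not a primitive root.
g = 6: 6^179 ≡ 1 — hits 1, so not a primitive root.
g = 7: 7^179 ≡ 358; 7^2 ≡ 49 — none is 1, so 7 is a primitive root.
Hence the least primitive root of 359 is 7.

7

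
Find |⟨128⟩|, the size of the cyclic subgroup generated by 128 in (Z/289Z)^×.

136

Since 128 ∈ (Z/289Z)^×, its order divides φ(289) = φ(17^2) = 17·(17−1) = 272 = 2^4 · 17.
Divisors of 272: 1, 2, 4, 8, 16, 17, 34, 68, 136, 272.
Compute 128^d (mod 289) for the divisors d until we hit 1:
128^1 ≡ 128
128^2 ≡ 200
128^4 ≡ 118
128^8 ≡ 52
128^16 ≡ 103
128^17 ≡ 179
128^34 ≡ 251
128^68 ≡ 288
128^136 ≡ 1
Hence ord(128) = 136.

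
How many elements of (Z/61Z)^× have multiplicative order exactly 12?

φ(61) = 61 − 1 = 60 = 2^2 · 3 · 5.
In a cyclic group of order 60, there are φ(d) elements of order d for each divisor d of 60, and zero for non-divisors.
12 = 2^2 · 3 divides 60, and φ(12) = 4.

4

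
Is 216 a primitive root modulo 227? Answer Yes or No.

Yes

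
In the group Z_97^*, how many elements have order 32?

16

φ(97) = 97 − 1 = 96 = 2^5 · 3.
In a cyclic group of order 96, there are φ(d) elements of order d for each divisor d of 96, and zero for non-divisors.
32 = 2^5 divides 96, and φ(32) = 16.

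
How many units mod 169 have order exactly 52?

24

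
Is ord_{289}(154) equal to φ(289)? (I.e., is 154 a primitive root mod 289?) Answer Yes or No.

No

φ(289) = φ(17^2) = 17·(17−1) = 272 = 2^4 · 17.
154 is a primitive root mod 289 iff 154^(φ(289)/q) ≢ 1 for every prime q | φ(289), i.e. q ∈ {2, 17}.
154^136 ≡ 1 (mod 289)  [q = 2: ≡ 1 ✗]
154^16 ≡ 137 (mod 289)  [q = 17: ≢ 1 ✓]
The check at q = 2 fails, so 154 generates a proper subgroup.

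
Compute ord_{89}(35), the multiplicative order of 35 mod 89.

88

Since 35 ∈ (Z/89Z)^×, its order divides φ(89) = 89 − 1 = 88 = 2^3 · 11.
Divisors of 88: 1, 2, 4, 8, 11, 22, 44, 88.
Evaluate successive powers at the divisors of 88:
35^1 ≡ 35 (mod 89)
35^2 ≡ 68 (mod 89)
35^4 ≡ 85 (mod 89)
35^8 ≡ 16 (mod 89)
35^11 ≡ 77 (mod 89)
35^22 ≡ 55 (mod 89)
35^44 ≡ 88 (mod 89)
35^88 ≡ 1 (mod 89) ✓
So ord_89(35) = 88.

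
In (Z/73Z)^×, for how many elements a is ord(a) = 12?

4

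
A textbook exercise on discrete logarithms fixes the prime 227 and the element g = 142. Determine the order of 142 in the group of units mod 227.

By Lagrange's theorem, ord_227(142) divides φ(227) = 227 − 1 = 226 = 2 · 113.
Divisors of 226: 1, 2, 113, 226.
Evaluate successive powers at the divisors of 226:
142^1 ≡ 142 (mod 227)
142^2 ≡ 188 (mod 227)
142^113 ≡ 226 (mod 227)
142^226 ≡ 1 (mod 227) ✓
Therefore the multiplicative order of 142 modulo 227 is 226.

226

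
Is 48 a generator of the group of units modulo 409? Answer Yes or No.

φ(409) = 409 − 1 = 408 = 2^3 · 3 · 17.
48 is a primitive root mod 409 iff 48^(φ(409)/q) ≢ 1 for every prime q | φ(409), i.e. q ∈ {2, 3, 17}.
48^204 ≡ 1 (mod 409)  [q = 2: ≡ 1 ✗]
48^136 ≡ 1 (mod 409)  [q = 3: ≡ 1 ✗]
48^24 ≡ 83 (mod 409)  [q = 17: ≢ 1 ✓]
The check at q = 2 fails, so 48 generates a proper subgroup.

No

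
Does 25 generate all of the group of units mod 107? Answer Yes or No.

No

φ(107) = 107 − 1 = 106 = 2 · 53.
25 is a primitive root mod 107 iff 25^(φ(107)/q) ≢ 1 for every prime q | φ(107), i.e. q ∈ {2, 53}.
25^53 ≡ 1 (mod 107)  [q = 2: ≡ 1 ✗]
25^2 ≡ 90 (mod 107)  [q = 53: ≢ 1 ✓]
The check at q = 2 fails, so 25 generates a proper subgroup.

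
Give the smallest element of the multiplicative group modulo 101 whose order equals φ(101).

2

φ(101) = 101 − 1 = 100 = 2^2 · 5^2.
Test candidates g = 2, 3, … against the prime factors q ∈ {2, 5} of φ(101): g is a generator iff g^(100/q) ≢ 1 for every such q.
g = 2: 2^50 ≡ 100; 2^20 ≡ 95 — none is 1, so 2 is a primitive root.
The smallest primitive root modulo 101 is 2.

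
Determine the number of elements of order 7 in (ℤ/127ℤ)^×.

φ(127) = 127 − 1 = 126 = 2 · 3^2 · 7.
(Z/127Z)^× is cyclic (|G| = 126); a cyclic group of order m has exactly φ(d) elements of each order d | m, and none otherwise.
7 | 126, and φ(7) = 7 − 1 = 6.

6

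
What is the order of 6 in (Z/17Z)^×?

By Lagrange's theorem, ord_17(6) divides φ(17) = 17 − 1 = 16 = 2^4.
Divisors of 16: 1, 2, 4, 8, 16.
Test each divisor d:
6^1 ≡ 6 (mod 17)
6^2 ≡ 2 (mod 17)
6^4 ≡ 4 (mod 17)
6^8 ≡ 16 (mod 17)
6^16 ≡ 1 (mod 17) ✓
The smallest such exponent is 16, so the order of 6 is 16.

16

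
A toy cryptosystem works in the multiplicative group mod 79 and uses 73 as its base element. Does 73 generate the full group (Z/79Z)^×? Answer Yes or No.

No

φ(79) = 79 − 1 = 78 = 2 · 3 · 13.
It suffices to check that the order of 73 is not a proper divisor of 78: compute 73^(78/q) for q ∈ {2, 3, 13}.
73^39 ≡ 1 (mod 79)  [q = 2: ≡ 1 ✗]
73^26 ≡ 55 (mod 79)  [q = 3: ≢ 1 ✓]
73^6 ≡ 46 (mod 79)  [q = 13: ≢ 1 ✓]
73^39 ≡ 1 shows ord(73) | 39, strictly less than φ(79); not a primitive root.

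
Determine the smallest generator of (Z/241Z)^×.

7

φ(241) = 241 − 1 = 240 = 2^4 · 3 · 5.
Test candidates g = 2, 3, … against the prime factors q ∈ {2, 3, 5} of φ(241): g is a generator iff g^(240/q) ≢ 1 for every such q.
g = 2: 2^120 ≡ 1 — hits 1, so not a primitive root.
g = 3: 3^120 ≡ 1 — hits 1, so not a primitive root.
g = 4: 4^120 ≡ 1 — hits 1, so not a primitive root.
g = 5: 5^120 ≡ 1 — hits 1, so not a primitive root.
g = 6: 6^120 ≡ 1 — hits 1, so not a primitive root.
g = 7: 7^120 ≡ 240; 7^80 ≡ 15; 7^48 ≡ 91 — none is 1, so 7 is a primitive root.
The smallest primitive root modulo 241 is 7.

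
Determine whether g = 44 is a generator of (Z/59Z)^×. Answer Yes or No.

φ(59) = 59 − 1 = 58 = 2 · 29.
It suffices to check that the order of 44 is not a proper divisor of 58: compute 44^(58/q) for q ∈ {2, 29}.
44^29 ≡ 58 (mod 59)  [q = 2: ≢ 1 ✓]
44^2 ≡ 48 (mod 59)  [q = 29: ≢ 1 ✓]
Every test exponent gives a nontrivial residue, hence 44 generates the full group.

Yes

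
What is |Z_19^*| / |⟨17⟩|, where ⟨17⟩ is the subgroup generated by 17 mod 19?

2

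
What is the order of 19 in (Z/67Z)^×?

ord(19) | φ(67) = 67 − 1 = 66 = 2 · 3 · 11.
Divisors of 66: 1, 2, 3, 6, 11, 22, 33, 66.
Evaluate successive powers at the divisors of 66:
19^1 ≡ 19
19^2 ≡ 26
19^3 ≡ 25
19^6 ≡ 22
19^11 ≡ 29
19^22 ≡ 37
19^33 ≡ 1
Therefore the multiplicative order of 19 modulo 67 is 33.

33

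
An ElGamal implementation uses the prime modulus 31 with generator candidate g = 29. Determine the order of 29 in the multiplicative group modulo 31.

10

ord(29) | φ(31) = 31 − 1 = 30 = 2 · 3 · 5.
Divisors of 30: 1, 2, 3, 5, 6, 10, 15, 30.
Compute 29^d (mod 31) for the divisors d until we hit 1:
29^1 ≡ 29
29^2 ≡ 4
29^3 ≡ 23
29^5 ≡ 30
29^6 ≡ 2
29^10 ≡ 1
Hence ord(29) = 10.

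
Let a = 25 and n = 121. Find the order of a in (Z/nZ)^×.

55

Since 25 ∈ (Z/121Z)^×, its order divides φ(121) = φ(11^2) = 11·(11−1) = 110 = 2 · 5 · 11.
Divisors of 110: 1, 2, 5, 10, 11, 22, 55, 110.
Check 25^d mod 121 for each divisor in increasing order:
25^1 ≡ 25 (mod 121)
25^2 ≡ 20 (mod 121)
25^5 ≡ 78 (mod 121)
25^10 ≡ 34 (mod 121)
25^11 ≡ 3 (mod 121)
25^22 ≡ 9 (mod 121)
25^55 ≡ 1 (mod 121) ✓
So ord_121(25) = 55.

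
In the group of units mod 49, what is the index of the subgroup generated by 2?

The order of 2 must divide φ(49) = φ(7^2) = 7·(7−1) = 42 = 2 · 3 · 7.
Divisors of 42: 1, 2, 3, 6, 7, 14, 21, 42.
Check 2^d mod 49 for each divisor in increasing order:
2^1 ≡ 2 (mod 49)
2^2 ≡ 4 (mod 49)
2^3 ≡ 8 (mod 49)
2^6 ≡ 15 (mod 49)
2^7 ≡ 30 (mod 49)
2^14 ≡ 18 (mod 49)
2^21 ≡ 1 (mod 49) ✓
So ord_49(2) = 21, hence |⟨2⟩| = 21.
Index = |(Z/49Z)^×| / |⟨2⟩| = 42 / 21 = 2.

2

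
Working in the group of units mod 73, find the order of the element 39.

72

Since 39 ∈ (Z/73Z)^×, its order divides φ(73) = 73 − 1 = 72 = 2^3 · 3^2.
Divisors of 72: 1, 2, 3, 4, 6, 8, 9, 12, 18, 24, 36, 72.
Compute 39^d (mod 73) for the divisors d until we hit 1:
39^1 ≡ 39 (mod 73)
39^2 ≡ 61 (mod 73)
39^3 ≡ 43 (mod 73)
39^4 ≡ 71 (mod 73)
39^6 ≡ 24 (mod 73)
39^8 ≡ 4 (mod 73)
39^9 ≡ 10 (mod 73)
39^12 ≡ 65 (mod 73)
39^18 ≡ 27 (mod 73)
39^24 ≡ 64 (mod 73)
39^36 ≡ 72 (mod 73)
39^72 ≡ 1 (mod 73) ✓
Therefore the multiplicative order of 39 modulo 73 is 72.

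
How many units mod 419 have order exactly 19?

18

φ(419) = 419 − 1 = 418 = 2 · 11 · 19.
Since (Z/419Z)^× is cyclic of order 418, the number of elements of order d is φ(d) when d | 418 and 0 otherwise.
19 | 418, and φ(19) = 19 − 1 = 18.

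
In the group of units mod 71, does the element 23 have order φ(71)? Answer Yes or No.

φ(71) = 71 − 1 = 70 = 2 · 5 · 7.
It suffices to check that the order of 23 is not a proper divisor of 70: compute 23^(70/q) for q ∈ {2, 5, 7}.
23^35 ≡ 70 (mod 71)  [q = 2: ≢ 1 ✓]
23^14 ≡ 1 (mod 71)  [q = 5: ≡ 1 ✗]
23^10 ≡ 45 (mod 71)  [q = 7: ≢ 1 ✓]
23^14 ≡ 1 shows ord(23) | 14, strictly less than φ(71); not a primitive root.

No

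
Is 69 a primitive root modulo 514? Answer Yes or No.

φ(514) = φ(2)·φ(257) = 1·256 = 256 = 2^8.
69 is a primitive root mod 514 iff 69^(φ(514)/q) ≢ 1 for every prime q | φ(514), i.e. q ∈ {2}.
69^128 ≡ 513 (mod 514)  [q = 2: ≢ 1 ✓]
None equal 1, so ord_514(69) = 256: 69 is a primitive root.

Yes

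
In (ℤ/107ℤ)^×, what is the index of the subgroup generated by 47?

2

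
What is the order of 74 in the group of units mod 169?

39

By Lagrange's theorem, ord_169(74) divides φ(169) = φ(13^2) = 13·(13−1) = 156 = 2^2 · 3 · 13.
Divisors of 156: 1, 2, 3, 4, 6, 12, 13, 26, 39, 52, 78, 156.
Evaluate successive powers at the divisors of 156:
74^1 ≡ 74
74^2 ≡ 68
74^3 ≡ 131
74^4 ≡ 61
74^6 ≡ 92
74^12 ≡ 14
74^13 ≡ 22
74^26 ≡ 146
74^39 ≡ 1
Hence ord(74) = 39.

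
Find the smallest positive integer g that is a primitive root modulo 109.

6

φ(109) = 109 − 1 = 108 = 2^2 · 3^3.
Test candidates g = 2, 3, … against the prime factors q ∈ {2, 3} of φ(109): g is a generator iff g^(108/q) ≢ 1 for every such q.
g = 2: 2^54 ≡ 108; 2^36 ≡ 1 — hits 1, so not a primitive root.
g = 3: 3^54 ≡ 1 — hits 1, so not a primitive root.
g = 4: 4^54 ≡ 1 — hits 1, so not a primitive root.
g = 5: 5^54 ≡ 1 — hits 1, so not a primitive root.
g = 6: 6^54 ≡ 108; 6^36 ≡ 63 — none is 1, so 6 is a primitive root.
Hence the least primitive root of 109 is 6.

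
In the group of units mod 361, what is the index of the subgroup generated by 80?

2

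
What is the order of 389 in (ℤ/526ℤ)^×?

The order of 389 must divide φ(526) = φ(2)·φ(263) = 1·262 = 262 = 2 · 131.
Divisors of 262: 1, 2, 131, 262.
Check 389^d mod 526 for each divisor in increasing order:
389^1 ≡ 389 (mod 526)
389^2 ≡ 359 (mod 526)
389^131 ≡ 525 (mod 526)
389^262 ≡ 1 (mod 526) ✓
Therefore the multiplicative order of 389 modulo 526 is 262.

262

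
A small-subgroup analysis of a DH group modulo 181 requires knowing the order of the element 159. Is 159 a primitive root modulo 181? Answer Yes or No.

φ(181) = 181 − 1 = 180 = 2^2 · 3^2 · 5.
It suffices to check that the order of 159 is not a proper divisor of 180: compute 159^(180/q) for q ∈ {2, 3, 5}.
159^90 ≡ 180 (mod 181)  [q = 2: ≢ 1 ✓]
159^60 ≡ 1 (mod 181)  [q = 3: ≡ 1 ✗]
159^36 ≡ 125 (mod 181)  [q = 5: ≢ 1 ✓]
The check at q = 3 fails, so 159 generates a proper subgroup.

No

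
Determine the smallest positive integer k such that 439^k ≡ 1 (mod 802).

By Lagrange's theorem, ord_802(439) divides φ(802) = φ(2)·φ(401) = 1·400 = 400 = 2^4 · 5^2.
Divisors of 400: 1, 2, 4, 5, 8, 10, 16, 20, 25, 40, 50, 80, 100, 200, 400.
Compute 439^d (mod 802) for the divisors d until we hit 1:
439^1 ≡ 439 (mod 802)
439^2 ≡ 241 (mod 802)
439^4 ≡ 337 (mod 802)
439^5 ≡ 375 (mod 802)
439^8 ≡ 487 (mod 802)
439^10 ≡ 275 (mod 802)
439^16 ≡ 579 (mod 802)
439^20 ≡ 237 (mod 802)
439^25 ≡ 655 (mod 802)
439^40 ≡ 29 (mod 802)
439^50 ≡ 757 (mod 802)
439^80 ≡ 39 (mod 802)
439^100 ≡ 421 (mod 802)
439^200 ≡ 801 (mod 802)
439^400 ≡ 1 (mod 802) ✓
The smallest such exponent is 400, so the order of 439 is 400.

400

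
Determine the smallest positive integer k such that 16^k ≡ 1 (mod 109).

ord(16) | φ(109) = 109 − 1 = 108 = 2^2 · 3^3.
Divisors of 108: 1, 2, 3, 4, 6, 9, 12, 18, 27, 36, 54, 108.
Check 16^d mod 109 for each divisor in increasing order:
16^1 ≡ 16 (mod 109)
16^2 ≡ 38 (mod 109)
16^3 ≡ 63 (mod 109)
16^4 ≡ 27 (mod 109)
16^6 ≡ 45 (mod 109)
16^9 ≡ 1 (mod 109) ✓
Therefore the multiplicative order of 16 modulo 109 is 9.

9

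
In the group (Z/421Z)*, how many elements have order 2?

φ(421) = 421 − 1 = 420 = 2^2 · 3 · 5 · 7.
(Z/421Z)^× is cyclic (|G| = 420); a cyclic group of order m has exactly φ(d) elements of each order d | m, and none otherwise.
2 | 420, and φ(2) = 2 − 1 = 1.

1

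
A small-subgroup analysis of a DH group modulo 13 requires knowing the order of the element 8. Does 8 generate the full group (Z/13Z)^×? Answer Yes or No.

φ(13) = 13 − 1 = 12 = 2^2 · 3.
8 is a primitive root mod 13 iff 8^(φ(13)/q) ≢ 1 for every prime q | φ(13), i.e. q ∈ {2, 3}.
8^6 ≡ 12 (mod 13)  [q = 2: ≢ 1 ✓]
8^4 ≡ 1 (mod 13)  [q = 3: ≡ 1 ✗]
The check at q = 3 fails, so 8 generates a proper subgroup.

No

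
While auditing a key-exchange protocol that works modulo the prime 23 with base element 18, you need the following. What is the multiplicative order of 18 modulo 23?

Since 18 ∈ (Z/23Z)^×, its order divides φ(23) = 23 − 1 = 22 = 2 · 11.
Divisors of 22: 1, 2, 11, 22.
Check 18^d mod 23 for each divisor in increasing order:
18^1 ≡ 18
18^2 ≡ 2
18^11 ≡ 1
Therefore the multiplicative order of 18 modulo 23 is 11.

11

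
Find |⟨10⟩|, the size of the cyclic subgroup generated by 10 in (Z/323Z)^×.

By Lagrange's theorem, ord_323(10) divides φ(323) = φ(17·19) = (17−1)·(19−1) = 16·18 = 288 = 2^5 · 3^2.
Divisors of 288: 1, 2, 3, 4, 6, 8, 9, 12, 16, 18, 24, 32, 36, 48, 72, 96, 144, 288.
Test each divisor d:
10^1 ≡ 10 (mod 323)
10^2 ≡ 100 (mod 323)
10^3 ≡ 31 (mod 323)
10^4 ≡ 310 (mod 323)
10^6 ≡ 315 (mod 323)
10^8 ≡ 169 (mod 323)
10^9 ≡ 75 (mod 323)
10^12 ≡ 64 (mod 323)
10^16 ≡ 137 (mod 323)
10^18 ≡ 134 (mod 323)
10^24 ≡ 220 (mod 323)
10^32 ≡ 35 (mod 323)
10^36 ≡ 191 (mod 323)
10^48 ≡ 273 (mod 323)
10^72 ≡ 305 (mod 323)
10^96 ≡ 239 (mod 323)
10^144 ≡ 1 (mod 323) ✓
So ord_323(10) = 144.

144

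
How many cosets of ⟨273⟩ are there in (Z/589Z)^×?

180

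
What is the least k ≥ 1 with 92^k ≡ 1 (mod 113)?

ord(92) | φ(113) = 113 − 1 = 112 = 2^4 · 7.
Divisors of 112: 1, 2, 4, 7, 8, 14, 16, 28, 56, 112.
Compute 92^d (mod 113) for the divisors d until we hit 1:
92^1 ≡ 92
92^2 ≡ 102
92^4 ≡ 8
92^7 ≡ 40
92^8 ≡ 64
92^14 ≡ 18
92^16 ≡ 28
92^28 ≡ 98
92^56 ≡ 112
92^112 ≡ 1
Therefore the multiplicative order of 92 modulo 113 is 112.

112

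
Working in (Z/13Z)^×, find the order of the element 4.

6

By Lagrange's theorem, ord_13(4) divides φ(13) = 13 − 1 = 12 = 2^2 · 3.
Divisors of 12: 1, 2, 3, 4, 6, 12.
Test each divisor d:
4^1 ≡ 4 (mod 13)
4^2 ≡ 3 (mod 13)
4^3 ≡ 12 (mod 13)
4^4 ≡ 9 (mod 13)
4^6 ≡ 1 (mod 13) ✓
Hence ord(4) = 6.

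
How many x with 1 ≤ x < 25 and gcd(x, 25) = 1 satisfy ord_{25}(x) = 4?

2

φ(25) = φ(5^2) = 5·(5−1) = 20 = 2^2 · 5.
(Z/25Z)^× is cyclic (|G| = 20); a cyclic group of order m has exactly φ(d) elements of each order d | m, and none otherwise.
4 = 2^2 divides 20, and φ(4) = 2.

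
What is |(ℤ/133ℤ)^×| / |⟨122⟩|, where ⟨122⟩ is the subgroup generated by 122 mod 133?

18

The order of 122 must divide φ(133) = φ(7·19) = (7−1)·(19−1) = 6·18 = 108 = 2^2 · 3^3.
Divisors of 108: 1, 2, 3, 4, 6, 9, 12, 18, 27, 36, 54, 108.
Compute 122^d (mod 133) for the divisors d until we hit 1:
122^1 ≡ 122
122^2 ≡ 121
122^3 ≡ 132
122^4 ≡ 11
122^6 ≡ 1
Thus |⟨122⟩| = ord(122) = 6.
The index is φ(133) / ord(122) = 108 / 6 = 18.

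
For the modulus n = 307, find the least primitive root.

5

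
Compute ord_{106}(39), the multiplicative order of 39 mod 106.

52

By Lagrange's theorem, ord_106(39) divides φ(106) = φ(2)·φ(53) = 1·52 = 52 = 2^2 · 13.
Divisors of 52: 1, 2, 4, 13, 26, 52.
Check 39^d mod 106 for each divisor in increasing order:
39^1 ≡ 39
39^2 ≡ 37
39^4 ≡ 97
39^13 ≡ 83
39^26 ≡ 105
39^52 ≡ 1
Hence ord(39) = 52.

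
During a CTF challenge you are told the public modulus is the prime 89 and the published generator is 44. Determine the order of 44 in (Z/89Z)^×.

22

The order of 44 must divide φ(89) = 89 − 1 = 88 = 2^3 · 11.
Divisors of 88: 1, 2, 4, 8, 11, 22, 44, 88.
Compute 44^d (mod 89) for the divisors d until we hit 1:
44^1 ≡ 44 (mod 89)
44^2 ≡ 67 (mod 89)
44^4 ≡ 39 (mod 89)
44^8 ≡ 8 (mod 89)
44^11 ≡ 88 (mod 89)
44^22 ≡ 1 (mod 89) ✓
The smallest such exponent is 22, so the order of 44 is 22.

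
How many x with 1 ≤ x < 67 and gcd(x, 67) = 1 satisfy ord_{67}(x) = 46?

0

φ(67) = 67 − 1 = 66 = 2 · 3 · 11.
Since (Z/67Z)^× is cyclic of order 66, the number of elements of order d is φ(d) when d | 66 and 0 otherwise.
Since 46 ∤ 66, the count is 0.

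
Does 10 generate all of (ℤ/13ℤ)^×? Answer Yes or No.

φ(13) = 13 − 1 = 12 = 2^2 · 3.
Test 10^(12/q) mod 13 for each prime factor q of 12:
10^6 ≡ 1 (mod 13)  [q = 2: ≡ 1 ✗]
10^4 ≡ 3 (mod 13)  [q = 3: ≢ 1 ✓]
Since 10^6 ≡ 1, the order of 10 divides 6 < 12, so 10 is not a primitive root.

No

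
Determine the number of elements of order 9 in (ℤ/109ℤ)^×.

6

φ(109) = 109 − 1 = 108 = 2^2 · 3^3.
In a cyclic group of order 108, there are φ(d) elements of order d for each divisor d of 108, and zero for non-divisors.
9 = 3^2 divides 108, and φ(9) = 6.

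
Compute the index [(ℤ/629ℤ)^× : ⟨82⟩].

The order of 82 must divide φ(629) = φ(17·37) = (17−1)·(37−1) = 16·36 = 576 = 2^6 · 3^2.
Divisors of 576: 1, 2, 3, 4, 6, 8, 9, 12, 16, 18, 24, 32, 36, 48, 64, 72, 96, 144, 192, 288, 576.
Evaluate successive powers at the divisors of 576:
82^1 ≡ 82 (mod 629)
82^2 ≡ 434 (mod 629)
82^3 ≡ 364 (mod 629)
82^4 ≡ 285 (mod 629)
82^6 ≡ 406 (mod 629)
82^8 ≡ 84 (mod 629)
82^9 ≡ 598 (mod 629)
82^12 ≡ 38 (mod 629)
82^16 ≡ 137 (mod 629)
82^18 ≡ 332 (mod 629)
82^24 ≡ 186 (mod 629)
82^32 ≡ 528 (mod 629)
82^36 ≡ 149 (mod 629)
82^48 ≡ 1 (mod 629) ✓
The order of 82 is 48, so the subgroup it generates has 48 elements.
[(Z/629Z)^× : ⟨82⟩] = 576/48 = 12.

12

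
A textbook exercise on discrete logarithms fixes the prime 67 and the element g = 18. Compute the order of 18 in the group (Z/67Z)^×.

66

ord(18) | φ(67) = 67 − 1 = 66 = 2 · 3 · 11.
Divisors of 66: 1, 2, 3, 6, 11, 22, 33, 66.
Check 18^d mod 67 for each divisor in increasing order:
18^1 ≡ 18 (mod 67)
18^2 ≡ 56 (mod 67)
18^3 ≡ 3 (mod 67)
18^6 ≡ 9 (mod 67)
18^11 ≡ 38 (mod 67)
18^22 ≡ 37 (mod 67)
18^33 ≡ 66 (mod 67)
18^66 ≡ 1 (mod 67) ✓
Therefore the multiplicative order of 18 modulo 67 is 66.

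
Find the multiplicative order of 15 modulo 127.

63

The order of 15 must divide φ(127) = 127 − 1 = 126 = 2 · 3^2 · 7.
Divisors of 126: 1, 2, 3, 6, 7, 9, 14, 18, 21, 42, 63, 126.
Evaluate successive powers at the divisors of 126:
15^1 ≡ 15 (mod 127)
15^2 ≡ 98 (mod 127)
15^3 ≡ 73 (mod 127)
15^6 ≡ 122 (mod 127)
15^7 ≡ 52 (mod 127)
15^9 ≡ 16 (mod 127)
15^14 ≡ 37 (mod 127)
15^18 ≡ 2 (mod 127)
15^21 ≡ 19 (mod 127)
15^42 ≡ 107 (mod 127)
15^63 ≡ 1 (mod 127) ✓
The smallest such exponent is 63, so the order of 15 is 63.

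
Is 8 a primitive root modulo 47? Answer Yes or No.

φ(47) = 47 − 1 = 46 = 2 · 23.
It suffices to check that the order of 8 is not a proper divisor of 46: compute 8^(46/q) for q ∈ {2, 23}.
8^23 ≡ 1 (mod 47)  [q = 2: ≡ 1 ✗]
8^2 ≡ 17 (mod 47)  [q = 23: ≢ 1 ✓]
The check at q = 2 fails, so 8 generates a proper subgroup.

No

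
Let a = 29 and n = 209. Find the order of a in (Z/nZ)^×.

By Lagrange's theorem, ord_209(29) divides φ(209) = φ(11·19) = (11−1)·(19−1) = 10·18 = 180 = 2^2 · 3^2 · 5.
Divisors of 180: 1, 2, 3, 4, 5, 6, 9, 10, 12, 15, 18, 20, 30, 36, 45, 60, 90, 180.
Check 29^d mod 209 for each divisor in increasing order:
29^1 ≡ 29 (mod 209)
29^2 ≡ 5 (mod 209)
29^3 ≡ 145 (mod 209)
29^4 ≡ 25 (mod 209)
29^5 ≡ 98 (mod 209)
29^6 ≡ 125 (mod 209)
29^9 ≡ 151 (mod 209)
29^10 ≡ 199 (mod 209)
29^12 ≡ 159 (mod 209)
29^15 ≡ 65 (mod 209)
29^18 ≡ 20 (mod 209)
29^20 ≡ 100 (mod 209)
29^30 ≡ 45 (mod 209)
29^36 ≡ 191 (mod 209)
29^45 ≡ 208 (mod 209)
29^60 ≡ 144 (mod 209)
29^90 ≡ 1 (mod 209) ✓
So ord_209(29) = 90.

90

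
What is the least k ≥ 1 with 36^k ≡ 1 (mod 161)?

The order of 36 must divide φ(161) = φ(7·23) = (7−1)·(23−1) = 6·22 = 132 = 2^2 · 3 · 11.
Divisors of 132: 1, 2, 3, 4, 6, 11, 12, 22, 33, 44, 66, 132.
Compute 36^d (mod 161) for the divisors d until we hit 1:
36^1 ≡ 36 (mod 161)
36^2 ≡ 8 (mod 161)
36^3 ≡ 127 (mod 161)
36^4 ≡ 64 (mod 161)
36^6 ≡ 29 (mod 161)
36^11 ≡ 1 (mod 161) ✓
So ord_161(36) = 11.

11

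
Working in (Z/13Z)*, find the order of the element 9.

3

ord(9) | φ(13) = 13 − 1 = 12 = 2^2 · 3.
Divisors of 12: 1, 2, 3, 4, 6, 12.
Evaluate successive powers at the divisors of 12:
9^1 ≡ 9 (mod 13)
9^2 ≡ 3 (mod 13)
9^3 ≡ 1 (mod 13) ✓
Therefore the multiplicative order of 9 modulo 13 is 3.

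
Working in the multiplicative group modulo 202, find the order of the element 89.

100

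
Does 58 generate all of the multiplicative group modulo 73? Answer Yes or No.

Yes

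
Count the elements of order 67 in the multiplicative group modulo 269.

66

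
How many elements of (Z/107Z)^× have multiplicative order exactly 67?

0

φ(107) = 107 − 1 = 106 = 2 · 53.
(Z/107Z)^× is cyclic (|G| = 106); a cyclic group of order m has exactly φ(d) elements of each order d | m, and none otherwise.
67 does not divide 106, so no element of (Z/107Z)^× has order 67.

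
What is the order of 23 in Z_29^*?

7

ord(23) | φ(29) = 29 − 1 = 28 = 2^2 · 7.
Divisors of 28: 1, 2, 4, 7, 14, 28.
Evaluate successive powers at the divisors of 28:
23^1 ≡ 23
23^2 ≡ 7
23^4 ≡ 20
23^7 ≡ 1
The smallest such exponent is 7, so the order of 23 is 7.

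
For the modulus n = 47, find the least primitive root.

φ(47) = 47 − 1 = 46 = 2 · 23.
g is a primitive root iff g^(46/q) ≢ 1 (mod 47) for each prime q ∈ {2, 23}.
g = 2: 2^23 ≡ 1 — hits 1, so not a primitive root.
g = 3: 3^23 ≡ 1 — hits 1, so not a primitive root.
g = 4: 4^23 ≡ 1 — hits 1, so not a primitive root.
g = 5: 5^23 ≡ 46; 5^2 ≡ 25 — none is 1, so 5 is a primitive root.
Hence the least primitive root of 47 is 5.

5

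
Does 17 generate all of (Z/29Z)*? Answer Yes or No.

φ(29) = 29 − 1 = 28 = 2^2 · 7.
An element g generates (Z/29Z)^× iff g^(28/q) ≢ 1 (mod 29) for each prime q ∈ {2, 7}.
17^14 ≡ 28 (mod 29)  [q = 2: ≢ 1 ✓]
17^4 ≡ 1 (mod 29)  [q = 7: ≡ 1 ✗]
The check at q = 7 fails, so 17 generates a proper subgroup.

No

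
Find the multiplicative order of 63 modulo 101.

100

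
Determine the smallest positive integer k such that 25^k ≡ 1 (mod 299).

22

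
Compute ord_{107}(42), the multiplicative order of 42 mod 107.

Since 42 ∈ (Z/107Z)^×, its order divides φ(107) = 107 − 1 = 106 = 2 · 53.
Divisors of 106: 1, 2, 53, 106.
Check 42^d mod 107 for each divisor in increasing order:
42^1 ≡ 42 (mod 107)
42^2 ≡ 52 (mod 107)
42^53 ≡ 1 (mod 107) ✓
Therefore the multiplicative order of 42 modulo 107 is 53.

53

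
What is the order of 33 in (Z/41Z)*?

20

ord(33) | φ(41) = 41 − 1 = 40 = 2^3 · 5.
Divisors of 40: 1, 2, 4, 5, 8, 10, 20, 40.
Test each divisor d:
33^1 ≡ 33 (mod 41)
33^2 ≡ 23 (mod 41)
33^4 ≡ 37 (mod 41)
33^5 ≡ 32 (mod 41)
33^8 ≡ 16 (mod 41)
33^10 ≡ 40 (mod 41)
33^20 ≡ 1 (mod 41) ✓
Hence ord(33) = 20.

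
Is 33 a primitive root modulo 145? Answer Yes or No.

145 = 5 · 29 is a product of two distinct odd primes, so (Z/145Z)^× ≅ (Z/5Z)^× × (Z/29Z)^× is not cyclic.
No primitive root modulo 145 exists; in particular 33 is not one.

No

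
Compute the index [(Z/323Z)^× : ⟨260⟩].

2

The order of 260 must divide φ(323) = φ(17·19) = (17−1)·(19−1) = 16·18 = 288 = 2^5 · 3^2.
Divisors of 288: 1, 2, 3, 4, 6, 8, 9, 12, 16, 18, 24, 32, 36, 48, 72, 96, 144, 288.
Test each divisor d:
260^1 ≡ 260 (mod 323)
260^2 ≡ 93 (mod 323)
260^3 ≡ 278 (mod 323)
260^4 ≡ 251 (mod 323)
260^6 ≡ 87 (mod 323)
260^8 ≡ 16 (mod 323)
260^9 ≡ 284 (mod 323)
260^12 ≡ 140 (mod 323)
260^16 ≡ 256 (mod 323)
260^18 ≡ 229 (mod 323)
260^24 ≡ 220 (mod 323)
260^32 ≡ 290 (mod 323)
260^36 ≡ 115 (mod 323)
260^48 ≡ 273 (mod 323)
260^72 ≡ 305 (mod 323)
260^96 ≡ 239 (mod 323)
260^144 ≡ 1 (mod 323) ✓
The order of 260 is 144, so the subgroup it generates has 144 elements.
[(Z/323Z)^× : ⟨260⟩] = 288/144 = 2.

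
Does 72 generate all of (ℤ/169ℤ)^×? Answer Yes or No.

Yes

φ(169) = φ(13^2) = 13·(13−1) = 156 = 2^2 · 3 · 13.
An element g generates (Z/169Z)^× iff g^(156/q) ≢ 1 (mod 169) for each prime q ∈ {2, 3, 13}.
72^78 ≡ 168 (mod 169)  [q = 2: ≢ 1 ✓]
72^52 ≡ 22 (mod 169)  [q = 3: ≢ 1 ✓]
72^12 ≡ 157 (mod 169)  [q = 13: ≢ 1 ✓]
All checks pass, so 72 has order 156 and is a primitive root modulo 169.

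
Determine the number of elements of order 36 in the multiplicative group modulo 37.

12

φ(37) = 37 − 1 = 36 = 2^2 · 3^2.
In a cyclic group of order 36, there are φ(d) elements of order d for each divisor d of 36, and zero for non-divisors.
36 = 2^2 · 3^2 divides 36, and φ(36) = 12.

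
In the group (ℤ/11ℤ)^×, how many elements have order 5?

4

φ(11) = 11 − 1 = 10 = 2 · 5.
In a cyclic group of order 10, there are φ(d) elements of order d for each divisor d of 10, and zero for non-divisors.
5 | 10, and φ(5) = 5 − 1 = 4.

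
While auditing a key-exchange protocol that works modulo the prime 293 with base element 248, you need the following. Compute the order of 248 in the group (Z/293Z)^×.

292

ord(248) | φ(293) = 293 − 1 = 292 = 2^2 · 73.
Divisors of 292: 1, 2, 4, 73, 146, 292.
Check 248^d mod 293 for each divisor in increasing order:
248^1 ≡ 248 (mod 293)
248^2 ≡ 267 (mod 293)
248^4 ≡ 90 (mod 293)
248^73 ≡ 138 (mod 293)
248^146 ≡ 292 (mod 293)
248^292 ≡ 1 (mod 293) ✓
Therefore the multiplicative order of 248 modulo 293 is 292.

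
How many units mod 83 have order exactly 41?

40

φ(83) = 83 − 1 = 82 = 2 · 41.
Since (Z/83Z)^× is cyclic of order 82, the number of elements of order d is φ(d) when d | 82 and 0 otherwise.
41 | 82, and φ(41) = 41 − 1 = 40.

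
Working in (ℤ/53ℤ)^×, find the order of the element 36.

Since 36 ∈ (Z/53Z)^×, its order divides φ(53) = 53 − 1 = 52 = 2^2 · 13.
Divisors of 52: 1, 2, 4, 13, 26, 52.
Evaluate successive powers at the divisors of 52:
36^1 ≡ 36
36^2 ≡ 24
36^4 ≡ 46
36^13 ≡ 1
So ord_53(36) = 13.

13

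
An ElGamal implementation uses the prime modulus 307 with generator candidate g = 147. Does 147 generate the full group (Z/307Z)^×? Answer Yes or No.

φ(307) = 307 − 1 = 306 = 2 · 3^2 · 17.
147 is a primitive root mod 307 iff 147^(φ(307)/q) ≢ 1 for every prime q | φ(307), i.e. q ∈ {2, 3, 17}.
147^153 ≡ 306 (mod 307)  [q = 2: ≢ 1 ✓]
147^102 ≡ 289 (mod 307)  [q = 3: ≢ 1 ✓]
147^18 ≡ 299 (mod 307)  [q = 17: ≢ 1 ✓]
All checks pass, so 147 has order 306 and is a primitive root modulo 307.

Yes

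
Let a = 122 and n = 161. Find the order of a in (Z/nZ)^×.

66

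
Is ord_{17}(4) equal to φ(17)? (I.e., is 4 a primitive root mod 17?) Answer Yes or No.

φ(17) = 17 − 1 = 16 = 2^4.
4 is a primitive root mod 17 iff 4^(φ(17)/q) ≢ 1 for every prime q | φ(17), i.e. q ∈ {2}.
4^8 ≡ 1 (mod 17)  [q = 2: ≡ 1 ✗]
Since 4^8 ≡ 1, the order of 4 divides 8 < 16, so 4 is not a primitive root.

No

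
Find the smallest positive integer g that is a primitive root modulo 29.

2

φ(29) = 29 − 1 = 28 = 2^2 · 7.
g is a primitive root iff g^(28/q) ≢ 1 (mod 29) for each prime q ∈ {2, 7}.
g = 2: 2^14 ≡ 28; 2^4 ≡ 16 — none is 1, so 2 is a primitive root.
So 2 is the smallest generator of (Z/29Z)^×.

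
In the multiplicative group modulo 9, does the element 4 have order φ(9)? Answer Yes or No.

No

φ(9) = φ(3^2) = 3·(3−1) = 6 = 2 · 3.
Test 4^(6/q) mod 9 for each prime factor q of 6:
4^3 ≡ 1 (mod 9)  [q = 2: ≡ 1 ✗]
4^2 ≡ 7 (mod 9)  [q = 3: ≢ 1 ✓]
The check at q = 2 fails, so 4 generates a proper subgroup.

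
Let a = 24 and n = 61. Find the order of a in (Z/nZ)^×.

20

By Lagrange's theorem, ord_61(24) divides φ(61) = 61 − 1 = 60 = 2^2 · 3 · 5.
Divisors of 60: 1, 2, 3, 4, 5, 6, 10, 12, 15, 20, 30, 60.
Evaluate successive powers at the divisors of 60:
24^1 ≡ 24 (mod 61)
24^2 ≡ 27 (mod 61)
24^3 ≡ 38 (mod 61)
24^4 ≡ 58 (mod 61)
24^5 ≡ 50 (mod 61)
24^6 ≡ 41 (mod 61)
24^10 ≡ 60 (mod 61)
24^12 ≡ 34 (mod 61)
24^15 ≡ 11 (mod 61)
24^20 ≡ 1 (mod 61) ✓
The smallest such exponent is 20, so the order of 24 is 20.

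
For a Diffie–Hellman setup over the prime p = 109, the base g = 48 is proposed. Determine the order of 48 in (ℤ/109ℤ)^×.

27

By Lagrange's theorem, ord_109(48) divides φ(109) = 109 − 1 = 108 = 2^2 · 3^3.
Divisors of 108: 1, 2, 3, 4, 6, 9, 12, 18, 27, 36, 54, 108.
Test each divisor d:
48^1 ≡ 48 (mod 109)
48^2 ≡ 15 (mod 109)
48^3 ≡ 66 (mod 109)
48^4 ≡ 7 (mod 109)
48^6 ≡ 105 (mod 109)
48^9 ≡ 63 (mod 109)
48^12 ≡ 16 (mod 109)
48^18 ≡ 45 (mod 109)
48^27 ≡ 1 (mod 109) ✓
So ord_109(48) = 27.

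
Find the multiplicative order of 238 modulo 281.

35

The order of 238 must divide φ(281) = 281 − 1 = 280 = 2^3 · 5 · 7.
Divisors of 280: 1, 2, 4, 5, 7, 8, 10, 14, 20, 28, 35, 40, 56, 70, 140, 280.
Evaluate successive powers at the divisors of 280:
238^1 ≡ 238 (mod 281)
238^2 ≡ 163 (mod 281)
238^4 ≡ 155 (mod 281)
238^5 ≡ 79 (mod 281)
238^7 ≡ 232 (mod 281)
238^8 ≡ 140 (mod 281)
238^10 ≡ 59 (mod 281)
238^14 ≡ 153 (mod 281)
238^20 ≡ 109 (mod 281)
238^28 ≡ 86 (mod 281)
238^35 ≡ 1 (mod 281) ✓
Hence ord(238) = 35.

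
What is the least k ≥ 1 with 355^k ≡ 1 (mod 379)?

ord(355) | φ(379) = 379 − 1 = 378 = 2 · 3^3 · 7.
Divisors of 378: 1, 2, 3, 6, 7, 9, 14, 18, 21, 27, 42, 54, 63, 126, 189, 378.
Check 355^d mod 379 for each divisor in increasing order:
355^1 ≡ 355 (mod 379)
355^2 ≡ 197 (mod 379)
355^3 ≡ 199 (mod 379)
355^6 ≡ 185 (mod 379)
355^7 ≡ 108 (mod 379)
355^9 ≡ 52 (mod 379)
355^14 ≡ 294 (mod 379)
355^18 ≡ 51 (mod 379)
355^21 ≡ 295 (mod 379)
355^27 ≡ 378 (mod 379)
355^42 ≡ 234 (mod 379)
355^54 ≡ 1 (mod 379) ✓
Therefore the multiplicative order of 355 modulo 379 is 54.

54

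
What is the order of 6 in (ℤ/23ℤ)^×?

11

The order of 6 must divide φ(23) = 23 − 1 = 22 = 2 · 11.
Divisors of 22: 1, 2, 11, 22.
Compute 6^d (mod 23) for the divisors d until we hit 1:
6^1 ≡ 6
6^2 ≡ 13
6^11 ≡ 1
Therefore the multiplicative order of 6 modulo 23 is 11.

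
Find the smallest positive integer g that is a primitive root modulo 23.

5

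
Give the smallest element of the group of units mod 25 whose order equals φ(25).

φ(25) = φ(5^2) = 5·(5−1) = 20 = 2^2 · 5.
g is a primitive root iff g^(20/q) ≢ 1 (mod 25) for each prime q ∈ {2, 5}.
g = 2: 2^10 ≡ 24; 2^4 ≡ 16 — none is 1, so 2 is a primitive root.
The smallest primitive root modulo 25 is 2.

2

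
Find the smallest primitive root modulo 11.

2

φ(11) = 11 − 1 = 10 = 2 · 5.
g is a primitive root iff g^(10/q) ≢ 1 (mod 11) for each prime q ∈ {2, 5}.
g = 2: 2^5 ≡ 10; 2^2 ≡ 4 — none is 1, so 2 is a primitive root.
The smallest primitive root modulo 11 is 2.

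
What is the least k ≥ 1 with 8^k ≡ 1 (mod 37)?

12

The order of 8 must divide φ(37) = 37 − 1 = 36 = 2^2 · 3^2.
Divisors of 36: 1, 2, 3, 4, 6, 9, 12, 18, 36.
Test each divisor d:
8^1 ≡ 8
8^2 ≡ 27
8^3 ≡ 31
8^4 ≡ 26
8^6 ≡ 36
8^9 ≡ 6
8^12 ≡ 1
Hence ord(8) = 12.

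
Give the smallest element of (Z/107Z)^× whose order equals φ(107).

2

φ(107) = 107 − 1 = 106 = 2 · 53.
Test candidates g = 2, 3, … against the prime factors q ∈ {2, 53} of φ(107): g is a generator iff g^(106/q) ≢ 1 for every such q.
g = 2: 2^53 ≡ 106; 2^2 ≡ 4 — none is 1, so 2 is a primitive root.
Hence the least primitive root of 107 is 2.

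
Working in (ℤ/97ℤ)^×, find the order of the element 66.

The order of 66 must divide φ(97) = 97 − 1 = 96 = 2^5 · 3.
Divisors of 96: 1, 2, 3, 4, 6, 8, 12, 16, 24, 32, 48, 96.
Test each divisor d:
66^1 ≡ 66 (mod 97)
66^2 ≡ 88 (mod 97)
66^3 ≡ 85 (mod 97)
66^4 ≡ 81 (mod 97)
66^6 ≡ 47 (mod 97)
66^8 ≡ 62 (mod 97)
66^12 ≡ 75 (mod 97)
66^16 ≡ 61 (mod 97)
66^24 ≡ 96 (mod 97)
66^32 ≡ 35 (mod 97)
66^48 ≡ 1 (mod 97) ✓
So ord_97(66) = 48.

48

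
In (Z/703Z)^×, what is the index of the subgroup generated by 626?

36

The order of 626 must divide φ(703) = φ(19·37) = (19−1)·(37−1) = 18·36 = 648 = 2^3 · 3^4.
Divisors of 648: 1, 2, 3, 4, 6, 8, 9, 12, 18, 24, 27, 36, 54, 72, 81, 108, 162, 216, 324, 648.
Check 626^d mod 703 for each divisor in increasing order:
626^1 ≡ 626
626^2 ≡ 305
626^3 ≡ 417
626^4 ≡ 229
626^6 ≡ 248
626^8 ≡ 419
626^9 ≡ 75
626^12 ≡ 343
626^18 ≡ 1
Thus |⟨626⟩| = ord(626) = 18.
[(Z/703Z)^× : ⟨626⟩] = 648/18 = 36.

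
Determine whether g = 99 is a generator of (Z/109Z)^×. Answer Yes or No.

Yes

φ(109) = 109 − 1 = 108 = 2^2 · 3^3.
An element g generates (Z/109Z)^× iff g^(108/q) ≢ 1 (mod 109) for each prime q ∈ {2, 3}.
99^54 ≡ 108 (mod 109)  [q = 2: ≢ 1 ✓]
99^36 ≡ 63 (mod 109)  [q = 3: ≢ 1 ✓]
None equal 1, so ord_109(99) = 108: 99 is a primitive root.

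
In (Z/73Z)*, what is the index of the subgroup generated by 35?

The order of 35 must divide φ(73) = 73 − 1 = 72 = 2^3 · 3^2.
Divisors of 72: 1, 2, 3, 4, 6, 8, 9, 12, 18, 24, 36, 72.
Compute 35^d (mod 73) for the divisors d until we hit 1:
35^1 ≡ 35 (mod 73)
35^2 ≡ 57 (mod 73)
35^3 ≡ 24 (mod 73)
35^4 ≡ 37 (mod 73)
35^6 ≡ 65 (mod 73)
35^8 ≡ 55 (mod 73)
35^9 ≡ 27 (mod 73)
35^12 ≡ 64 (mod 73)
35^18 ≡ 72 (mod 73)
35^24 ≡ 8 (mod 73)
35^36 ≡ 1 (mod 73) ✓
The order of 35 is 36, so the subgroup it generates has 36 elements.
The index is φ(73) / ord(35) = 72 / 36 = 2.

2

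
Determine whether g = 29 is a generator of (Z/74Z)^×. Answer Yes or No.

No

φ(74) = φ(2)·φ(37) = 1·36 = 36 = 2^2 · 3^2.
It suffices to check that the order of 29 is not a proper divisor of 36: compute 29^(36/q) for q ∈ {2, 3}.
29^18 ≡ 73 (mod 74)  [q = 2: ≢ 1 ✓]
29^12 ≡ 1 (mod 74)  [q = 3: ≡ 1 ✗]
Since 29^12 ≡ 1, the order of 29 divides 12 < 36, so 29 is not a primitive root.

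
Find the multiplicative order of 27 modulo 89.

Since 27 ∈ (Z/89Z)^×, its order divides φ(89) = 89 − 1 = 88 = 2^3 · 11.
Divisors of 88: 1, 2, 4, 8, 11, 22, 44, 88.
Evaluate successive powers at the divisors of 88:
27^1 ≡ 27 (mod 89)
27^2 ≡ 17 (mod 89)
27^4 ≡ 22 (mod 89)
27^8 ≡ 39 (mod 89)
27^11 ≡ 12 (mod 89)
27^22 ≡ 55 (mod 89)
27^44 ≡ 88 (mod 89)
27^88 ≡ 1 (mod 89) ✓
Hence ord(27) = 88.

88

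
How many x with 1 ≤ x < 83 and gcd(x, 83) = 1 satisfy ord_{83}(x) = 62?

φ(83) = 83 − 1 = 82 = 2 · 41.
Since (Z/83Z)^× is cyclic of order 82, the number of elements of order d is φ(d) when d | 82 and 0 otherwise.
62 does not divide 82, so no element of (Z/83Z)^× has order 62.

0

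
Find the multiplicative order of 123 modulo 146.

36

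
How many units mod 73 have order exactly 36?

12

φ(73) = 73 − 1 = 72 = 2^3 · 3^2.
Since (Z/73Z)^× is cyclic of order 72, the number of elements of order d is φ(d) when d | 72 and 0 otherwise.
36 = 2^2 · 3^2 divides 72, and φ(36) = 12.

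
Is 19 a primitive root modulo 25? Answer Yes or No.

No

φ(25) = φ(5^2) = 5·(5−1) = 20 = 2^2 · 5.
19 is a primitive root mod 25 iff 19^(φ(25)/q) ≢ 1 for every prime q | φ(25), i.e. q ∈ {2, 5}.
19^10 ≡ 1 (mod 25)  [q = 2: ≡ 1 ✗]
19^4 ≡ 21 (mod 25)  [q = 5: ≢ 1 ✓]
The check at q = 2 fails, so 19 generates a proper subgroup.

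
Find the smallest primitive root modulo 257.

3

φ(257) = 257 − 1 = 256 = 2^8.
Test candidates g = 2, 3, … against the prime factors q ∈ {2} of φ(257): g is a generator iff g^(256/q) ≢ 1 for every such q.
g = 2: 2^128 ≡ 1 — hits 1, so not a primitive root.
g = 3: 3^128 ≡ 256 — none is 1, so 3 is a primitive root.
Hence the least primitive root of 257 is 3.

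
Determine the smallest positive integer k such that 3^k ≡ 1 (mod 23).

11

ord(3) | φ(23) = 23 − 1 = 22 = 2 · 11.
Divisors of 22: 1, 2, 11, 22.
Check 3^d mod 23 for each divisor in increasing order:
3^1 ≡ 3 (mod 23)
3^2 ≡ 9 (mod 23)
3^11 ≡ 1 (mod 23) ✓
Hence ord(3) = 11.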